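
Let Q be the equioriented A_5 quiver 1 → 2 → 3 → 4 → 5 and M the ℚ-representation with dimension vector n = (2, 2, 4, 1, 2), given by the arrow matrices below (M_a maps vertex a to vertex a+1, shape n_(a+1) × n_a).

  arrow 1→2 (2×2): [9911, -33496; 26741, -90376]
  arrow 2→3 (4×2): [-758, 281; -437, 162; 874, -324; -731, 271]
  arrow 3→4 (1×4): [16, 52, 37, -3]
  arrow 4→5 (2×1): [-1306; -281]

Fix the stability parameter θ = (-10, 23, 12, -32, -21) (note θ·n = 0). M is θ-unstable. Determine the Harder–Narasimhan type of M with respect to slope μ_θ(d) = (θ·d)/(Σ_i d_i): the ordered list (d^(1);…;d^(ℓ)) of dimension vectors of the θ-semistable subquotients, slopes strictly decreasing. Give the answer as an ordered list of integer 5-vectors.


Interval decomposition of M: I[1,1], I[1,5], I[2,3], I[3,3]^2, I[5,5].
HN type (ℓ=5): μ^(1)=35/2; μ^(2)=12; μ^(3)=-9/2; μ^(4)=-10; μ^(5)=-21

((0, 1, 1, 0, 0); (0, 0, 2, 0, 0); (0, 1, 1, 1, 1); (2, 0, 0, 0, 0); (0, 0, 0, 0, 1))


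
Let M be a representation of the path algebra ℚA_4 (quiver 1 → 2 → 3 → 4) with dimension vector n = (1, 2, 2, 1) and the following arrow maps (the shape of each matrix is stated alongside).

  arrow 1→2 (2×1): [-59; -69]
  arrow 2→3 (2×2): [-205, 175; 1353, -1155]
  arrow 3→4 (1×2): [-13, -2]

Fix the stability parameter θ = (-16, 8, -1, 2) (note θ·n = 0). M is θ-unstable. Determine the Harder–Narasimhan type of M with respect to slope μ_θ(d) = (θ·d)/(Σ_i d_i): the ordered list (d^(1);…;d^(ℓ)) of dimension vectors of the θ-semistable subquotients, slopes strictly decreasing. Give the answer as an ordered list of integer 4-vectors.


Interval decomposition of M: I[1,4], I[2,2], I[3,3].
HN type (ℓ=4): μ^(1)=8; μ^(2)=3; μ^(3)=-1; μ^(4)=-16

((0, 1, 0, 0); (0, 1, 1, 1); (0, 0, 1, 0); (1, 0, 0, 0))


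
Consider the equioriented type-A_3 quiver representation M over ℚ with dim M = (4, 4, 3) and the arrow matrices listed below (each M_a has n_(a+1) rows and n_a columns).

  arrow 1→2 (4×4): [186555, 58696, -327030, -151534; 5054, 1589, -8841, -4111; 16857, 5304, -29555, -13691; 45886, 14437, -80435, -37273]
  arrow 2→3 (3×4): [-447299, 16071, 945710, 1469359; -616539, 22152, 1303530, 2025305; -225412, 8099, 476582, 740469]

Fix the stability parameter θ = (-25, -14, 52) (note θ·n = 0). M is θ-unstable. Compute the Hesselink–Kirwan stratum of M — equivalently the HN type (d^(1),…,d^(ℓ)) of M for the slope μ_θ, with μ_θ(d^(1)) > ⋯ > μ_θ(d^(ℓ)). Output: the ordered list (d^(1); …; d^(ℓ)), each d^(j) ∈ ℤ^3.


Barcode: M ≅ I[1,1], I[1,2], I[1,3]^2, I[2,3]. HN layers by μ_θ (3 steps, strictly decreasing):
  μ^(1)=52; μ^(2)=-14; μ^(3)=-25

((0, 0, 3); (0, 4, 0); (4, 0, 0))


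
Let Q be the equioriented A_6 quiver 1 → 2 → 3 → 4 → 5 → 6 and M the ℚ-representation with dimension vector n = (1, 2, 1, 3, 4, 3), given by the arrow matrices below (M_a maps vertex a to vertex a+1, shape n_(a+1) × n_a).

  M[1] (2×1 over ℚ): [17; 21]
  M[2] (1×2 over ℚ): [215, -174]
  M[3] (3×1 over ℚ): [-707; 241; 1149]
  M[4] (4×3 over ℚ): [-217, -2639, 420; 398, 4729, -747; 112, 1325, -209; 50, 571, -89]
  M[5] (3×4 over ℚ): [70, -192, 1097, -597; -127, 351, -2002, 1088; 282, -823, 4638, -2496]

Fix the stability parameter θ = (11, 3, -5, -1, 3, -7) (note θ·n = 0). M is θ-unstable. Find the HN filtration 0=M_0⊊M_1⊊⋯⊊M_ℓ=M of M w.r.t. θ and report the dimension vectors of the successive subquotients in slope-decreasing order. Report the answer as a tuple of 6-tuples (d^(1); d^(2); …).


Barcode: M ≅ I[1,4], I[2,2], I[4,6]^2, I[5,5], I[5,6]. HN layers by μ_θ (4 steps, strictly decreasing):
  μ^(1)=3; μ^(2)=2; μ^(3)=-5/3; μ^(4)=-2

((0, 1, 0, 0, 1, 0); (1, 1, 1, 1, 0, 0); (0, 0, 0, 2, 2, 2); (0, 0, 0, 0, 1, 1))


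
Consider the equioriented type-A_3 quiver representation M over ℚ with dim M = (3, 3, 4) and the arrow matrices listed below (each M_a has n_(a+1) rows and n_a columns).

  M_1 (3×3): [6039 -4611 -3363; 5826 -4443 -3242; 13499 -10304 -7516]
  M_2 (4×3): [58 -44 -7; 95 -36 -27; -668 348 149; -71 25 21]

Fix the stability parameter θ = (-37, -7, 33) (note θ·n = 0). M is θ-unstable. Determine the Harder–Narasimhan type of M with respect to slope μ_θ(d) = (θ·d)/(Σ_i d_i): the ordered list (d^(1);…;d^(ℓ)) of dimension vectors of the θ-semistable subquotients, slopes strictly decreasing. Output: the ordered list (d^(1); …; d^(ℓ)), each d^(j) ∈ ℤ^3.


Via rank(M_{q-1}∘⋯∘M_p): M ≅ I[1,3]^3, I[3,3].
μ_θ-semistable layers: μ^(1)=33; μ^(2)=-7; μ^(3)=-37

((0, 0, 4); (0, 3, 0); (3, 0, 0))


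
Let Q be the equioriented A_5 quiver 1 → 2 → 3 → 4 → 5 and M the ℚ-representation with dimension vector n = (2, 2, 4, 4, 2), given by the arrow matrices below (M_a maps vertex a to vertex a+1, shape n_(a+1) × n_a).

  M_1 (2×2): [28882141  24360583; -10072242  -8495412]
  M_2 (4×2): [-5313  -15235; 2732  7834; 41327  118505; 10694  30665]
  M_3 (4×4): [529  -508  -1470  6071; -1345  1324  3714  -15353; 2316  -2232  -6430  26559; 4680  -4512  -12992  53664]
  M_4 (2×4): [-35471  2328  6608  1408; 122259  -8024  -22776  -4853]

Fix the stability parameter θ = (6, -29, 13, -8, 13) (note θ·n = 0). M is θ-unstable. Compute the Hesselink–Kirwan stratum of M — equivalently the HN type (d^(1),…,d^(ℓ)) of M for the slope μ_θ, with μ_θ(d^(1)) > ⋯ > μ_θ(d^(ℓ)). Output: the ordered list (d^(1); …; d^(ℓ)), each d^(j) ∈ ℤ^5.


Barcode: M ≅ I[1,4], I[1,5], I[3,3]^2, I[4,4], I[4,5]. HN layers by μ_θ (4 steps, strictly decreasing):
  μ^(1)=13; μ^(2)=5/2; μ^(3)=-8; μ^(4)=-23/2

((0, 0, 2, 0, 2); (0, 0, 2, 2, 0); (0, 0, 0, 2, 0); (2, 2, 0, 0, 0))


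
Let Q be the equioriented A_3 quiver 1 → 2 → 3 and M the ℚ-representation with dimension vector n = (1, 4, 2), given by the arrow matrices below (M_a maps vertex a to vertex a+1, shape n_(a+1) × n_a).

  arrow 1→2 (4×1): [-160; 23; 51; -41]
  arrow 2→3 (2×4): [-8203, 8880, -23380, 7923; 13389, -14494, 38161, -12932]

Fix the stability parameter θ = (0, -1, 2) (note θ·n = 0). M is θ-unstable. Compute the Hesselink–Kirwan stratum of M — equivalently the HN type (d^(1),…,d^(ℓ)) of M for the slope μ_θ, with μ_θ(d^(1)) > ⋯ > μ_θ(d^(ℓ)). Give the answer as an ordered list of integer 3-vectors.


Via rank(M_{q-1}∘⋯∘M_p): M ≅ I[1,3], I[2,2]^2, I[2,3].
μ_θ-semistable layers: μ^(1)=2; μ^(2)=-1/2; μ^(3)=-1

((0, 0, 2); (1, 1, 0); (0, 3, 0))


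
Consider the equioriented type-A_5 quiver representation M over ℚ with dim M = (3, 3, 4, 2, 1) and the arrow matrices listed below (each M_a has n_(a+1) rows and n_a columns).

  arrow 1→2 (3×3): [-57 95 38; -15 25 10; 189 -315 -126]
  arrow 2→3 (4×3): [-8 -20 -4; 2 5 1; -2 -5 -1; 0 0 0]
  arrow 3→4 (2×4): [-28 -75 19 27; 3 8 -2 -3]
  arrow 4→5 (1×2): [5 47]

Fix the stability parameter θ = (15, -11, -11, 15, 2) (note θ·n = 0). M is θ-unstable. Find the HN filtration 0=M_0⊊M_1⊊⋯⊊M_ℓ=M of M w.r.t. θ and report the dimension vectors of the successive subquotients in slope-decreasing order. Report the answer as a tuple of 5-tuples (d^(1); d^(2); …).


Interval decomposition of M: I[1,1]^2, I[1,2], I[2,2], I[2,5], I[3,3]^2, I[3,4].
HN type (ℓ=4): μ^(1)=15; μ^(2)=17/2; μ^(3)=2; μ^(4)=-11

((2, 0, 0, 1, 0); (0, 0, 0, 1, 1); (1, 1, 0, 0, 0); (0, 2, 4, 0, 0))


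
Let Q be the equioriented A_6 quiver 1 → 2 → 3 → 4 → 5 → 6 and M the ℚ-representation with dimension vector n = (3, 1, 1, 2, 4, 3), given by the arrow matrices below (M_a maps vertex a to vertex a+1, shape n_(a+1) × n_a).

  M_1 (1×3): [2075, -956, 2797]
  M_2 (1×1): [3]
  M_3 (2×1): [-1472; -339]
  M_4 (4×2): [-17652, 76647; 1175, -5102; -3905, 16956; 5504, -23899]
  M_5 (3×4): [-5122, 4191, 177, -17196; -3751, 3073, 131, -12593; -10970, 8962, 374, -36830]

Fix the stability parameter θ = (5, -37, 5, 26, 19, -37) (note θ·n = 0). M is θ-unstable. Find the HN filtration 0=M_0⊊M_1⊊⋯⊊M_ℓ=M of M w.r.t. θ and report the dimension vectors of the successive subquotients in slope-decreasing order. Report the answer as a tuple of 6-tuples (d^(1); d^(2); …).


Interval decomposition of M: I[1,1]^2, I[1,5], I[4,5], I[5,6]^2, I[6,6].
HN type (ℓ=5): μ^(1)=45/2; μ^(2)=5; μ^(3)=-9; μ^(4)=-16; μ^(5)=-37

((0, 0, 0, 2, 2, 0); (2, 0, 1, 0, 0, 0); (0, 0, 0, 0, 2, 2); (1, 1, 0, 0, 0, 0); (0, 0, 0, 0, 0, 1))


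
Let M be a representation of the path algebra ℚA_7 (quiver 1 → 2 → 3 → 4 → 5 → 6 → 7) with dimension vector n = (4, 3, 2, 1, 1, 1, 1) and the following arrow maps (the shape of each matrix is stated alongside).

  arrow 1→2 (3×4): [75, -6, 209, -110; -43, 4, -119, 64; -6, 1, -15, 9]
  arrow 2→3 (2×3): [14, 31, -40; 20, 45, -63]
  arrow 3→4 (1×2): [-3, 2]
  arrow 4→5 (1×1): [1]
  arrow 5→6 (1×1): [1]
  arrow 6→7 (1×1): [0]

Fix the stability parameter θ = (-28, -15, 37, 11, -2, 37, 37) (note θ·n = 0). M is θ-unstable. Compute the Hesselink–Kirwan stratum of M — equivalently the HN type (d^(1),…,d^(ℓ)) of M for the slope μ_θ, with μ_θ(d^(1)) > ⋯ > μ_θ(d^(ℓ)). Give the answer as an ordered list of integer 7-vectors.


Via rank(M_{q-1}∘⋯∘M_p): M ≅ I[1,1], I[1,2], I[1,3], I[1,6], I[7,7].
μ_θ-semistable layers: μ^(1)=37; μ^(2)=46/3; μ^(3)=-15; μ^(4)=-28

((0, 0, 1, 0, 0, 1, 1); (0, 0, 1, 1, 1, 0, 0); (0, 3, 0, 0, 0, 0, 0); (4, 0, 0, 0, 0, 0, 0))


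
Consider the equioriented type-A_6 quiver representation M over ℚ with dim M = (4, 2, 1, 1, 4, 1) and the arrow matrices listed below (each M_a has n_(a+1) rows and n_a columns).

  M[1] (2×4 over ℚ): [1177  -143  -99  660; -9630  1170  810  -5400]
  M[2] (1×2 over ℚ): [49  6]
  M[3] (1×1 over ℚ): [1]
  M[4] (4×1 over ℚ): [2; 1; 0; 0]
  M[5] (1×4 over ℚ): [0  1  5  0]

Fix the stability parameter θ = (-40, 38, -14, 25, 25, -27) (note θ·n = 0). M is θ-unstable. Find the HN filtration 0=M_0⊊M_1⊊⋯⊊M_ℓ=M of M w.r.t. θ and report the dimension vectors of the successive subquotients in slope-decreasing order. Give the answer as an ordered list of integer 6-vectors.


Barcode: M ≅ I[1,1]^3, I[1,6], I[2,2], I[5,5]^3. HN layers by μ_θ (4 steps, strictly decreasing):
  μ^(1)=38; μ^(2)=25; μ^(3)=47/5; μ^(4)=-40

((0, 1, 0, 0, 0, 0); (0, 0, 0, 0, 3, 0); (0, 1, 1, 1, 1, 1); (4, 0, 0, 0, 0, 0))


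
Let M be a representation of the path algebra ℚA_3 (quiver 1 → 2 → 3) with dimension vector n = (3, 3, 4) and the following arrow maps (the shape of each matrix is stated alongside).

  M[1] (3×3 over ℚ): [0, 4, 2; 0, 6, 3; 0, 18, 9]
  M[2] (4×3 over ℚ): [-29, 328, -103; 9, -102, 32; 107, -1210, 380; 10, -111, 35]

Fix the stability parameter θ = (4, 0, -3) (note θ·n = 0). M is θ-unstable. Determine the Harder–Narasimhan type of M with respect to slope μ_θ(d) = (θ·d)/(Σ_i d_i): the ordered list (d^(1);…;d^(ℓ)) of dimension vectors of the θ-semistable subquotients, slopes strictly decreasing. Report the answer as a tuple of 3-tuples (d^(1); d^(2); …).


Barcode: M ≅ I[1,1]^2, I[1,3], I[2,3]^2, I[3,3]. HN layers by μ_θ (4 steps, strictly decreasing):
  μ^(1)=4; μ^(2)=1/3; μ^(3)=-3/2; μ^(4)=-3

((2, 0, 0); (1, 1, 1); (0, 2, 2); (0, 0, 1))


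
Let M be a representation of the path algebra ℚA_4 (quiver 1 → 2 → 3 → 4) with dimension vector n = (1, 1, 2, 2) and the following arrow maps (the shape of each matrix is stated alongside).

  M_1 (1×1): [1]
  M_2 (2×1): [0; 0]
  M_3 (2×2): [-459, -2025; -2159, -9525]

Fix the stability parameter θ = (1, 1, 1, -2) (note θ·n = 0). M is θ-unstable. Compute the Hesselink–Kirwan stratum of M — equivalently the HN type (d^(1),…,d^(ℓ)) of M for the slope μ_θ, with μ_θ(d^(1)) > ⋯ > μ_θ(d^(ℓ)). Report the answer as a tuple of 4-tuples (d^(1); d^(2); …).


Interval decomposition of M: I[1,2], I[3,3], I[3,4], I[4,4].
HN type (ℓ=3): μ^(1)=1; μ^(2)=-1/2; μ^(3)=-2

((1, 1, 1, 0); (0, 0, 1, 1); (0, 0, 0, 1))


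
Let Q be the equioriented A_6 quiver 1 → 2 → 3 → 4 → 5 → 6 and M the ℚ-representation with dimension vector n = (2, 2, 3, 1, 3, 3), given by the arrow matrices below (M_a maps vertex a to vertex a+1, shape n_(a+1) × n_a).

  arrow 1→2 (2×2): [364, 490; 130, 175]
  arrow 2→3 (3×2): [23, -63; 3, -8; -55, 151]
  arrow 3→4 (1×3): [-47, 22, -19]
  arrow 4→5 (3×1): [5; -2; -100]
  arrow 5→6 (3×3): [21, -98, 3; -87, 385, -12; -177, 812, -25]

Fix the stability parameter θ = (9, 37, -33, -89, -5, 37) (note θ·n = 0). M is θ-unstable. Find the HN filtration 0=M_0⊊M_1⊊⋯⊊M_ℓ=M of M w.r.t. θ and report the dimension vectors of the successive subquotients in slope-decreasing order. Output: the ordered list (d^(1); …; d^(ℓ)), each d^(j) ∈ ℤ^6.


Via rank(M_{q-1}∘⋯∘M_p): M ≅ I[1,1], I[1,3], I[2,6], I[3,3], I[5,5], I[5,6], I[6,6].
μ_θ-semistable layers: μ^(1)=37; μ^(2)=9; μ^(3)=13/3; μ^(4)=-5; μ^(5)=-85/3; μ^(6)=-33

((0, 0, 0, 0, 0, 3); (1, 0, 0, 0, 0, 0); (1, 1, 1, 0, 0, 0); (0, 0, 0, 0, 3, 0); (0, 1, 1, 1, 0, 0); (0, 0, 1, 0, 0, 0))


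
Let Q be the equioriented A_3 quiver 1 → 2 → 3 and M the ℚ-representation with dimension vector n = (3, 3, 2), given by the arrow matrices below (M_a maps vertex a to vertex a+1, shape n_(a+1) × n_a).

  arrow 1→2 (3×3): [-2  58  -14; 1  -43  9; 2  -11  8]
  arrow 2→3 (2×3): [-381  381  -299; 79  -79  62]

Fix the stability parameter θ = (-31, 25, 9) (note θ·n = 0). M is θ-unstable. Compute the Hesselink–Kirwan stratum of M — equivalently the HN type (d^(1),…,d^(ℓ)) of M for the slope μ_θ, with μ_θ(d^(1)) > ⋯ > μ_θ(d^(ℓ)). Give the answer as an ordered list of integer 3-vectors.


Barcode: M ≅ I[1,2], I[1,3]^2. HN layers by μ_θ (3 steps, strictly decreasing):
  μ^(1)=25; μ^(2)=17; μ^(3)=-31

((0, 1, 0); (0, 2, 2); (3, 0, 0))


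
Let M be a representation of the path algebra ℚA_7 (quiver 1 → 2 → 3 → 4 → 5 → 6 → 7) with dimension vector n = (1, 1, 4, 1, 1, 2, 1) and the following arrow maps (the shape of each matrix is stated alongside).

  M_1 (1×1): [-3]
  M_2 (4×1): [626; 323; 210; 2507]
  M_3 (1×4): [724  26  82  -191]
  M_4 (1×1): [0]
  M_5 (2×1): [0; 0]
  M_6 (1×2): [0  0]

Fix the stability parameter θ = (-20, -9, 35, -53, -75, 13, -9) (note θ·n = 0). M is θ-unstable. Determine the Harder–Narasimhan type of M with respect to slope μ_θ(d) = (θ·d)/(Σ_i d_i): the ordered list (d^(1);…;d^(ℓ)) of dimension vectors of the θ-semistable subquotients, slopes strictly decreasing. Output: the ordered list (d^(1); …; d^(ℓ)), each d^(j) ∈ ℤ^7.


Via rank(M_{q-1}∘⋯∘M_p): M ≅ I[1,4], I[3,3]^3, I[5,5], I[6,6]^2, I[7,7].
μ_θ-semistable layers: μ^(1)=35; μ^(2)=13; μ^(3)=-9; μ^(4)=-20; μ^(5)=-75

((0, 0, 3, 0, 0, 0, 0); (0, 0, 0, 0, 0, 2, 0); (0, 1, 1, 1, 0, 0, 1); (1, 0, 0, 0, 0, 0, 0); (0, 0, 0, 0, 1, 0, 0))


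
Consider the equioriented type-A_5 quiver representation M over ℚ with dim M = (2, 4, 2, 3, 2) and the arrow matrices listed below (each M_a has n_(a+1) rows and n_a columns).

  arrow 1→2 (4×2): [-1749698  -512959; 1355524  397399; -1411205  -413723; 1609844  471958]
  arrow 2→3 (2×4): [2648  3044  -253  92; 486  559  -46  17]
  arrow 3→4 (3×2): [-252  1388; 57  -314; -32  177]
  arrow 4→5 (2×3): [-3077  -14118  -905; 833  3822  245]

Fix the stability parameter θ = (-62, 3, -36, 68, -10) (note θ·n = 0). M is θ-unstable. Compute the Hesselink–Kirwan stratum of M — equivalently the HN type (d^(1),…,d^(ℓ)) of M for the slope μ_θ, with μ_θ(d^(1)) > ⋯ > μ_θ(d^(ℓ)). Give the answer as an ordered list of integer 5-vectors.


Barcode: M ≅ I[1,4], I[1,5], I[2,2]^2, I[4,4], I[5,5]. HN layers by μ_θ (6 steps, strictly decreasing):
  μ^(1)=68; μ^(2)=29; μ^(3)=3; μ^(4)=-10; μ^(5)=-33/2; μ^(6)=-62

((0, 0, 0, 2, 0); (0, 0, 0, 1, 1); (0, 2, 0, 0, 0); (0, 0, 0, 0, 1); (0, 2, 2, 0, 0); (2, 0, 0, 0, 0))


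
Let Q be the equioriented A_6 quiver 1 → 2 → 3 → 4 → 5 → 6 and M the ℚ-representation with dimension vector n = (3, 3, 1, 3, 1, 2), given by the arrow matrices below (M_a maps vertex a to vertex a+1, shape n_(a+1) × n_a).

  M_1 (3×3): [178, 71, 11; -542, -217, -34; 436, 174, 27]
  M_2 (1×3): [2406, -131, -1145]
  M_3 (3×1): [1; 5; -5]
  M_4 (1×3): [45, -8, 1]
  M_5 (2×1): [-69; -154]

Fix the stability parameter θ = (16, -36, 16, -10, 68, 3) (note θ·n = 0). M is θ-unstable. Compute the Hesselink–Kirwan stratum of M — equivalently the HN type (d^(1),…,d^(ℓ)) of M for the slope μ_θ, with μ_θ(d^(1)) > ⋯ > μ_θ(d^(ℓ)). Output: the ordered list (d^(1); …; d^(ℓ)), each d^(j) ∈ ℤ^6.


Interval decomposition of M: I[1,1], I[1,2], I[1,4], I[2,2], I[4,4], I[4,6], I[6,6].
HN type (ℓ=5): μ^(1)=71/2; μ^(2)=16; μ^(3)=3; μ^(4)=-10; μ^(5)=-36

((0, 0, 0, 0, 1, 1); (1, 0, 0, 0, 0, 0); (0, 0, 1, 1, 0, 1); (2, 2, 0, 2, 0, 0); (0, 1, 0, 0, 0, 0))


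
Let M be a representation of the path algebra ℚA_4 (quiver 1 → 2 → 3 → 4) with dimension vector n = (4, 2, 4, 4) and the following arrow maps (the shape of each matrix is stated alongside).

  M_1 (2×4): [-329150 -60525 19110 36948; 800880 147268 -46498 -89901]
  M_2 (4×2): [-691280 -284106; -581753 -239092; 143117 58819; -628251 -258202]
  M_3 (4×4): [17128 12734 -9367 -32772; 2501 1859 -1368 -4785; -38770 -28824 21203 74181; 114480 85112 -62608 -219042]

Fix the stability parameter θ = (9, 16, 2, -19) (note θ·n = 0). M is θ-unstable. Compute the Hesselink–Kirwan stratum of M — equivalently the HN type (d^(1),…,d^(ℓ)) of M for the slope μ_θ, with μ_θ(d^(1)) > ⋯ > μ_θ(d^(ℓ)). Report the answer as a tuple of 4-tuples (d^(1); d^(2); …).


Barcode: M ≅ I[1,1]^2, I[1,4]^2, I[3,3], I[3,4], I[4,4]. HN layers by μ_θ (4 steps, strictly decreasing):
  μ^(1)=9; μ^(2)=2; μ^(3)=-17/2; μ^(4)=-19

((2, 0, 0, 0); (2, 2, 3, 2); (0, 0, 1, 1); (0, 0, 0, 1))


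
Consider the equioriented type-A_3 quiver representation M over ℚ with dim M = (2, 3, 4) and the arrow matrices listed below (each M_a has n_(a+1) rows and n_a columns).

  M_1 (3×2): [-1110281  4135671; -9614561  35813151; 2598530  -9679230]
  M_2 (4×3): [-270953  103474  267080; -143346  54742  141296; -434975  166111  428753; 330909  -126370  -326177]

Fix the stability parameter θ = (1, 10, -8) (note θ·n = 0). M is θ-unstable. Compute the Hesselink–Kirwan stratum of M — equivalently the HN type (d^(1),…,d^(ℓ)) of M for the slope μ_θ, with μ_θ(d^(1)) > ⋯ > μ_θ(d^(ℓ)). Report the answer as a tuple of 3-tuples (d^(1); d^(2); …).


Via rank(M_{q-1}∘⋯∘M_p): M ≅ I[1,1], I[1,3], I[2,3]^2, I[3,3].
μ_θ-semistable layers: μ^(1)=1; μ^(2)=-8

((2, 3, 3); (0, 0, 1))


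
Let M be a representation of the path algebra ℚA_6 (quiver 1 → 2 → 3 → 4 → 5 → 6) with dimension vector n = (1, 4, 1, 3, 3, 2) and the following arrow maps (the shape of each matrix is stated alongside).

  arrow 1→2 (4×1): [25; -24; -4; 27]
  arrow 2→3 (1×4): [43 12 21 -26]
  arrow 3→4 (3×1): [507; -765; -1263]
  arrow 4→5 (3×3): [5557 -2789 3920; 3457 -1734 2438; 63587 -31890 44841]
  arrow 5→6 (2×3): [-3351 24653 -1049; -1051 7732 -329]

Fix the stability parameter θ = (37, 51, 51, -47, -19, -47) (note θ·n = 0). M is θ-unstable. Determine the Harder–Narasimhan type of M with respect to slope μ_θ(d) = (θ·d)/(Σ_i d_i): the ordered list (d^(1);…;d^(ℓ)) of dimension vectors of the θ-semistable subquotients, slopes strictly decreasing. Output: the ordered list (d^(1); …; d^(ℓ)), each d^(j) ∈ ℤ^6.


Interval decomposition of M: I[1,6], I[2,2]^3, I[4,5], I[4,6].
HN type (ℓ=5): μ^(1)=51; μ^(2)=13/3; μ^(3)=-19; μ^(4)=-33; μ^(5)=-47

((0, 3, 0, 0, 0, 0); (1, 1, 1, 1, 1, 1); (0, 0, 0, 0, 1, 0); (0, 0, 0, 0, 1, 1); (0, 0, 0, 2, 0, 0))


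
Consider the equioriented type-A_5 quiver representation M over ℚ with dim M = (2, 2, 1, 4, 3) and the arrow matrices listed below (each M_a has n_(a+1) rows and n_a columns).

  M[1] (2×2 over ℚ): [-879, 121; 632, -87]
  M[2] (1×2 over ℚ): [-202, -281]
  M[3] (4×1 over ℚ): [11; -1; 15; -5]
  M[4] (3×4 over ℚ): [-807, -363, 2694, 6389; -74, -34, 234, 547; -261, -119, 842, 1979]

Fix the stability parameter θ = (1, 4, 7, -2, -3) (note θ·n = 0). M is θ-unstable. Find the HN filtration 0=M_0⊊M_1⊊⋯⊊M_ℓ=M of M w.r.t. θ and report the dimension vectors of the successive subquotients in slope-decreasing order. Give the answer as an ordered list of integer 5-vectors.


Interval decomposition of M: I[1,2], I[1,5], I[4,4], I[4,5]^2.
HN type (ℓ=5): μ^(1)=4; μ^(2)=3/2; μ^(3)=1; μ^(4)=-2; μ^(5)=-5/2

((0, 1, 0, 0, 0); (0, 1, 1, 1, 1); (2, 0, 0, 0, 0); (0, 0, 0, 1, 0); (0, 0, 0, 2, 2))


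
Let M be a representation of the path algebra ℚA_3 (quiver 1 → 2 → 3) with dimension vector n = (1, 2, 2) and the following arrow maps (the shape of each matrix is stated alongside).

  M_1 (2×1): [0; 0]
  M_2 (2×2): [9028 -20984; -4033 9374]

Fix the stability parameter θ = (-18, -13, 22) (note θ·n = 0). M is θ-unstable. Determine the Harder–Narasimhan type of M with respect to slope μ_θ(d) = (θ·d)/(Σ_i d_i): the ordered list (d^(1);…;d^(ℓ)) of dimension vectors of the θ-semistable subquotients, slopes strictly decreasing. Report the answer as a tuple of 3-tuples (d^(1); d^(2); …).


Interval decomposition of M: I[1,1], I[2,2], I[2,3], I[3,3].
HN type (ℓ=3): μ^(1)=22; μ^(2)=-13; μ^(3)=-18

((0, 0, 2); (0, 2, 0); (1, 0, 0))


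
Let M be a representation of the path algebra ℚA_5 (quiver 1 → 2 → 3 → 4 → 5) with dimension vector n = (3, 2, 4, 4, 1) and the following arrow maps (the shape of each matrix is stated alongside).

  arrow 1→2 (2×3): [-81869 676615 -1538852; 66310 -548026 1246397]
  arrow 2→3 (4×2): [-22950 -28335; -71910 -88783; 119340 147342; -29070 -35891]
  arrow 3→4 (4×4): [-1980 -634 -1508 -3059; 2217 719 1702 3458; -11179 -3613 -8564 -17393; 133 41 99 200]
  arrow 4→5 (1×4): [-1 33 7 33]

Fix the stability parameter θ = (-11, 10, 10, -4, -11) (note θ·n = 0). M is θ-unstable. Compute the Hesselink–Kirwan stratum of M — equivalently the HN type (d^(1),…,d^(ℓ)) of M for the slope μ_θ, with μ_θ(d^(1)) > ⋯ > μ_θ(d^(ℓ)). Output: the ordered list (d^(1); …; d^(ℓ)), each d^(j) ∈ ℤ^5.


Interval decomposition of M: I[1,1], I[1,2], I[1,4], I[3,4]^2, I[3,5].
HN type (ℓ=5): μ^(1)=10; μ^(2)=16/3; μ^(3)=3; μ^(4)=-5/3; μ^(5)=-11

((0, 1, 0, 0, 0); (0, 1, 1, 1, 0); (0, 0, 2, 2, 0); (0, 0, 1, 1, 1); (3, 0, 0, 0, 0))


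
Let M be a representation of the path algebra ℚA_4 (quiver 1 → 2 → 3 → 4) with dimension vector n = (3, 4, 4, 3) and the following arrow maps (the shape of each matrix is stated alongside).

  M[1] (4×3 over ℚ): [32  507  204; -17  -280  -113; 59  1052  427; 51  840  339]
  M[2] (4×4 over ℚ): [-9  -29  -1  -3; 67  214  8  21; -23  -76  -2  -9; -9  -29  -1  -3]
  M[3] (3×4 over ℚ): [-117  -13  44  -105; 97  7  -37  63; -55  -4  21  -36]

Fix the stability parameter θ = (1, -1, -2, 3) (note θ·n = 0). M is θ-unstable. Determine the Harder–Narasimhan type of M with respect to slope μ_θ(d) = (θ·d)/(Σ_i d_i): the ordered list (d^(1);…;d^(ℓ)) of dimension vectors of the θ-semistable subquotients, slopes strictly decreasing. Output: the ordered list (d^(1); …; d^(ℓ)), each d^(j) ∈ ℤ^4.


Barcode: M ≅ I[1,1], I[1,2], I[1,4], I[2,2], I[2,4], I[3,3], I[3,4]. HN layers by μ_θ (7 steps, strictly decreasing):
  μ^(1)=3; μ^(2)=1; μ^(3)=0; μ^(4)=-2/3; μ^(5)=-1; μ^(6)=-3/2; μ^(7)=-2

((0, 0, 0, 3); (1, 0, 0, 0); (1, 1, 0, 0); (1, 1, 1, 0); (0, 1, 0, 0); (0, 1, 1, 0); (0, 0, 2, 0))


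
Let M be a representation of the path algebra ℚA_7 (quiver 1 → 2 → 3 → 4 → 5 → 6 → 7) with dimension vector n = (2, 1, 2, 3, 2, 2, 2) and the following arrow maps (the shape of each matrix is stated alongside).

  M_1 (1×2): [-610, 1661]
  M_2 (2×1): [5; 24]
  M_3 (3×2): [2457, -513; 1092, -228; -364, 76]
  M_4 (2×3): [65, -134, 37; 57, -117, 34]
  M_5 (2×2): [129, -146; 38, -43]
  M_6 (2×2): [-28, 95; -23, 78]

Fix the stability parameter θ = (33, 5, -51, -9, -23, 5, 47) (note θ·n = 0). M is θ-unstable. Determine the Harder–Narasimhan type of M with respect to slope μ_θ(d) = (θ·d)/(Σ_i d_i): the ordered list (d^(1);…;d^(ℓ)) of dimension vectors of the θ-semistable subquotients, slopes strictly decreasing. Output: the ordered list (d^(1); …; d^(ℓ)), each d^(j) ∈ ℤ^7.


Barcode: M ≅ I[1,1], I[1,7], I[3,3], I[4,4], I[4,7]. HN layers by μ_θ (6 steps, strictly decreasing):
  μ^(1)=47; μ^(2)=33; μ^(3)=5; μ^(4)=-9; μ^(5)=-16; μ^(6)=-51

((0, 0, 0, 0, 0, 0, 2); (1, 0, 0, 0, 0, 0, 0); (0, 0, 0, 0, 0, 2, 0); (1, 1, 1, 2, 1, 0, 0); (0, 0, 0, 1, 1, 0, 0); (0, 0, 1, 0, 0, 0, 0))


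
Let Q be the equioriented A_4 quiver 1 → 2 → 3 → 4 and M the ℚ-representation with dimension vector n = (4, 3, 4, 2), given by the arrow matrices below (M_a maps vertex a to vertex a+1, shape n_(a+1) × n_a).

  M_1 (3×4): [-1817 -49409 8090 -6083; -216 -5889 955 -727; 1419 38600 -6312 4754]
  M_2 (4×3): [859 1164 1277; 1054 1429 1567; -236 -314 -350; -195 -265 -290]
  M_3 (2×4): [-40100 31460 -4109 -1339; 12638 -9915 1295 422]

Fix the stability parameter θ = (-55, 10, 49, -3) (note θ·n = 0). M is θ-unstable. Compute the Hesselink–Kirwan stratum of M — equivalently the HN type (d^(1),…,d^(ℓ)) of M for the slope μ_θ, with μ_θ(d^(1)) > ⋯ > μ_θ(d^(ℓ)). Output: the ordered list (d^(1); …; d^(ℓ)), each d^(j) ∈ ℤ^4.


Barcode: M ≅ I[1,1], I[1,2], I[1,4]^2, I[3,3]^2. HN layers by μ_θ (4 steps, strictly decreasing):
  μ^(1)=49; μ^(2)=23; μ^(3)=10; μ^(4)=-55

((0, 0, 2, 0); (0, 0, 2, 2); (0, 3, 0, 0); (4, 0, 0, 0))


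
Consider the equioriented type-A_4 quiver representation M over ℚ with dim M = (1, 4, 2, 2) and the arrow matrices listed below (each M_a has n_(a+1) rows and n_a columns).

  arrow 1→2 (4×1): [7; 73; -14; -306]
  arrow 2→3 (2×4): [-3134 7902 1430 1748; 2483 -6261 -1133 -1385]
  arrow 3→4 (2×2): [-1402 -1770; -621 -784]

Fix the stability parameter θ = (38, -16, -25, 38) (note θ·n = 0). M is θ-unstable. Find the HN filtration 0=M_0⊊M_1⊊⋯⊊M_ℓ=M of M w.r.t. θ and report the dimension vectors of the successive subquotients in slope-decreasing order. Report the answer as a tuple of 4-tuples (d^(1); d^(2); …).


Barcode: M ≅ I[1,2], I[2,2], I[2,4]^2. HN layers by μ_θ (4 steps, strictly decreasing):
  μ^(1)=38; μ^(2)=11; μ^(3)=-16; μ^(4)=-41/2

((0, 0, 0, 2); (1, 1, 0, 0); (0, 1, 0, 0); (0, 2, 2, 0))


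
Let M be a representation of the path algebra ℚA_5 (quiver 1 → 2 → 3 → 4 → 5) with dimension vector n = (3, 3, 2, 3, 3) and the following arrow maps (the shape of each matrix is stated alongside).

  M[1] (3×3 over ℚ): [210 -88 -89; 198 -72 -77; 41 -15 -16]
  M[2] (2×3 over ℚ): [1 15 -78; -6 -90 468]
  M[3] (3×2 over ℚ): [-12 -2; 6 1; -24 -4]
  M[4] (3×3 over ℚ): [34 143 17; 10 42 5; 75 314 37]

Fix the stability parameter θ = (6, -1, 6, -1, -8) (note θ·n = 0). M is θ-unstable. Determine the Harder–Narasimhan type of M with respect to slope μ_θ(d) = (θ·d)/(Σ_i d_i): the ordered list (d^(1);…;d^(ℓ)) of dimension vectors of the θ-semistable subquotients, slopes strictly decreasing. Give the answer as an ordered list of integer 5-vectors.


Via rank(M_{q-1}∘⋯∘M_p): M ≅ I[1,2]^2, I[1,3], I[3,5], I[4,5]^2.
μ_θ-semistable layers: μ^(1)=6; μ^(2)=5/2; μ^(3)=-1; μ^(4)=-9/2

((0, 0, 1, 0, 0); (3, 3, 0, 0, 0); (0, 0, 1, 1, 1); (0, 0, 0, 2, 2))


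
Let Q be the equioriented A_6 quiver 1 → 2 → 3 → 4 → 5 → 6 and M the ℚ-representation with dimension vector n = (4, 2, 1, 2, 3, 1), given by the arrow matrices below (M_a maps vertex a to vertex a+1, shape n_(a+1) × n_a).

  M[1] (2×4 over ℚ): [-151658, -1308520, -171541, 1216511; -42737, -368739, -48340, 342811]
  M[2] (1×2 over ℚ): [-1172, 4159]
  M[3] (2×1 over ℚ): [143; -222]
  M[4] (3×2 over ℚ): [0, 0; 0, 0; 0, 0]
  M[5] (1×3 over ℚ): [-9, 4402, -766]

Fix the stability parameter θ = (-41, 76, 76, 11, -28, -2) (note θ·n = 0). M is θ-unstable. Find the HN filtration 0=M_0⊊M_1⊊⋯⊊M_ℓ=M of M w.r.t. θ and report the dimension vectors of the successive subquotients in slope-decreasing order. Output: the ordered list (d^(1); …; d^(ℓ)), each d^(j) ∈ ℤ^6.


Barcode: M ≅ I[1,1]^2, I[1,2], I[1,4], I[4,4], I[5,5]^2, I[5,6]. HN layers by μ_θ (6 steps, strictly decreasing):
  μ^(1)=76; μ^(2)=163/3; μ^(3)=11; μ^(4)=-2; μ^(5)=-28; μ^(6)=-41

((0, 1, 0, 0, 0, 0); (0, 1, 1, 1, 0, 0); (0, 0, 0, 1, 0, 0); (0, 0, 0, 0, 0, 1); (0, 0, 0, 0, 3, 0); (4, 0, 0, 0, 0, 0))


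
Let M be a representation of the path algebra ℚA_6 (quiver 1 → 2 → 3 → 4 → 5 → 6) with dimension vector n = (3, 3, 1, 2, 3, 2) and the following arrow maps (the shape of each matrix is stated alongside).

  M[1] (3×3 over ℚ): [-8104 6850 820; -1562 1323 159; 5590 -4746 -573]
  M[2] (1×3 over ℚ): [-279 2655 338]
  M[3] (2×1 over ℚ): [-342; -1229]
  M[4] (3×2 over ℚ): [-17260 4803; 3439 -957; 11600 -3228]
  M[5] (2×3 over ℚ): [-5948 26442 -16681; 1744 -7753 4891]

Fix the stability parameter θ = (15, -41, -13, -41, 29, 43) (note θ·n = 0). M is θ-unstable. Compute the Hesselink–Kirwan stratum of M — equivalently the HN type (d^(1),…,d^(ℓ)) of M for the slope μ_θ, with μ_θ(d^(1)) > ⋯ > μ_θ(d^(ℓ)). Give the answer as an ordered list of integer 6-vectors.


Via rank(M_{q-1}∘⋯∘M_p): M ≅ I[1,1], I[1,2], I[1,6], I[2,2], I[4,5], I[5,6].
μ_θ-semistable layers: μ^(1)=43; μ^(2)=29; μ^(3)=15; μ^(4)=-13; μ^(5)=-20; μ^(6)=-41

((0, 0, 0, 0, 0, 2); (0, 0, 0, 0, 3, 0); (1, 0, 0, 0, 0, 0); (1, 1, 0, 0, 0, 0); (1, 1, 1, 1, 0, 0); (0, 1, 0, 1, 0, 0))


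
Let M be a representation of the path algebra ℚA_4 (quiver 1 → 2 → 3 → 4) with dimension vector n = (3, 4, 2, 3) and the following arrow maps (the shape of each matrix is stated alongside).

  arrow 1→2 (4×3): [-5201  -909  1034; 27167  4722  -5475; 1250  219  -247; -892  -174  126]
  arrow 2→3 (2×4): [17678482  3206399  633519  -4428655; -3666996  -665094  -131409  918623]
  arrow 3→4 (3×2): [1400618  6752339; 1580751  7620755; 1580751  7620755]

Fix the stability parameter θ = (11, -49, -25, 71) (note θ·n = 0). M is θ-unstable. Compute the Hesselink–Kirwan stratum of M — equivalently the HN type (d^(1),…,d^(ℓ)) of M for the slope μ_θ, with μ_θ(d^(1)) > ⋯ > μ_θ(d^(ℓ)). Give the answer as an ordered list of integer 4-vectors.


Barcode: M ≅ I[1,1], I[1,4]^2, I[2,2]^2, I[4,4]. HN layers by μ_θ (4 steps, strictly decreasing):
  μ^(1)=71; μ^(2)=11; μ^(3)=-21; μ^(4)=-49

((0, 0, 0, 3); (1, 0, 0, 0); (2, 2, 2, 0); (0, 2, 0, 0))


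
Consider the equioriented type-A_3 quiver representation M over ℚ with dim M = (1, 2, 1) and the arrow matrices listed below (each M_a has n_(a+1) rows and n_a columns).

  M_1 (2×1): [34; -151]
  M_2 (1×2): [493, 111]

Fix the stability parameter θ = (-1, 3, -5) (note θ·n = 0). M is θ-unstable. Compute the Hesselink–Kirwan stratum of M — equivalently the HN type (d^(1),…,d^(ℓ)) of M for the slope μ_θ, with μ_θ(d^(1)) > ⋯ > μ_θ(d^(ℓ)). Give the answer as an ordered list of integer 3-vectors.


Barcode: M ≅ I[1,3], I[2,2]. HN layers by μ_θ (2 steps, strictly decreasing):
  μ^(1)=3; μ^(2)=-1

((0, 1, 0); (1, 1, 1))


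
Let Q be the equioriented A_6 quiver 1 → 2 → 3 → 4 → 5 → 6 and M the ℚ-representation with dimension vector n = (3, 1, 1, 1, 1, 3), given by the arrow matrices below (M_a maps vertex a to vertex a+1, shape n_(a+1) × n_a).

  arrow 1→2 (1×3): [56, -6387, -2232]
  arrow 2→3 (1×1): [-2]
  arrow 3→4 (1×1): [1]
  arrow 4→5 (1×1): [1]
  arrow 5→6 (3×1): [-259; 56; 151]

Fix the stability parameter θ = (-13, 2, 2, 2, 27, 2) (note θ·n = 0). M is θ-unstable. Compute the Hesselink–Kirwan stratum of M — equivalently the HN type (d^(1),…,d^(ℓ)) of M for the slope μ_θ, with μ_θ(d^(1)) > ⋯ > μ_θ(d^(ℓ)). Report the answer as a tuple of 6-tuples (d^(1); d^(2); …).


Barcode: M ≅ I[1,1]^2, I[1,6], I[6,6]^2. HN layers by μ_θ (3 steps, strictly decreasing):
  μ^(1)=29/2; μ^(2)=2; μ^(3)=-13

((0, 0, 0, 0, 1, 1); (0, 1, 1, 1, 0, 2); (3, 0, 0, 0, 0, 0))


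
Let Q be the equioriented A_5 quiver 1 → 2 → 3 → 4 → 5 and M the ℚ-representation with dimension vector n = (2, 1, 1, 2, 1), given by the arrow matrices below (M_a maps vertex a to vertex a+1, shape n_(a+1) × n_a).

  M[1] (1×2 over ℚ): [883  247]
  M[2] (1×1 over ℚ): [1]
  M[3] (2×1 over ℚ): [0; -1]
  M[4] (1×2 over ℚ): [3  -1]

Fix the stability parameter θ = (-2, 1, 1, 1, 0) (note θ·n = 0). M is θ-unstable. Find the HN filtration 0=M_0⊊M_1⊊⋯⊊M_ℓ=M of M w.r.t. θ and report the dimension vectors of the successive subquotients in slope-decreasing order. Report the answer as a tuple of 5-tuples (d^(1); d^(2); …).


Interval decomposition of M: I[1,1], I[1,5], I[4,4].
HN type (ℓ=3): μ^(1)=1; μ^(2)=3/4; μ^(3)=-2

((0, 0, 0, 1, 0); (0, 1, 1, 1, 1); (2, 0, 0, 0, 0))


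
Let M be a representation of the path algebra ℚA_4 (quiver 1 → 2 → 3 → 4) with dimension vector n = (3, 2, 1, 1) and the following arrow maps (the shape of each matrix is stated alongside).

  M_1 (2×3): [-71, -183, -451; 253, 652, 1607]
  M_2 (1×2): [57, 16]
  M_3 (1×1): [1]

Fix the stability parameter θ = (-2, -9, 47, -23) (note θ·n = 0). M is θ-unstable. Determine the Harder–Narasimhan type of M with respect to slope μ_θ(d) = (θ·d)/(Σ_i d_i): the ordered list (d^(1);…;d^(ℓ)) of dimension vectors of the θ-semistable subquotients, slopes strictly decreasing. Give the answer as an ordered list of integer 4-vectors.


Barcode: M ≅ I[1,1], I[1,2], I[1,4]. HN layers by μ_θ (3 steps, strictly decreasing):
  μ^(1)=12; μ^(2)=-2; μ^(3)=-11/2

((0, 0, 1, 1); (1, 0, 0, 0); (2, 2, 0, 0))


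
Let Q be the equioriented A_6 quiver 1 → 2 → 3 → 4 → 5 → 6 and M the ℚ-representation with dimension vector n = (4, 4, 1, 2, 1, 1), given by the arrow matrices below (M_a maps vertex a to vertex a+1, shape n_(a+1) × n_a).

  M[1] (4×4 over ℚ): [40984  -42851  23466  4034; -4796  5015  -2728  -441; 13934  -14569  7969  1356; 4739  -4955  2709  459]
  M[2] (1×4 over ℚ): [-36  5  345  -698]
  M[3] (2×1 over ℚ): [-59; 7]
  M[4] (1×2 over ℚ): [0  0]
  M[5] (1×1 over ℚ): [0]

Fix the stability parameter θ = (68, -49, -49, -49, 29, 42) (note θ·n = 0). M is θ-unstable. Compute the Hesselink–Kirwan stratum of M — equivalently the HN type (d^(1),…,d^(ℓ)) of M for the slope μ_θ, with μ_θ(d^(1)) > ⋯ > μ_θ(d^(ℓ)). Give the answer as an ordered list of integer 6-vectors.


Via rank(M_{q-1}∘⋯∘M_p): M ≅ I[1,2]^3, I[1,4], I[4,4], I[5,5], I[6,6].
μ_θ-semistable layers: μ^(1)=42; μ^(2)=29; μ^(3)=19/2; μ^(4)=-79/4; μ^(5)=-49

((0, 0, 0, 0, 0, 1); (0, 0, 0, 0, 1, 0); (3, 3, 0, 0, 0, 0); (1, 1, 1, 1, 0, 0); (0, 0, 0, 1, 0, 0))


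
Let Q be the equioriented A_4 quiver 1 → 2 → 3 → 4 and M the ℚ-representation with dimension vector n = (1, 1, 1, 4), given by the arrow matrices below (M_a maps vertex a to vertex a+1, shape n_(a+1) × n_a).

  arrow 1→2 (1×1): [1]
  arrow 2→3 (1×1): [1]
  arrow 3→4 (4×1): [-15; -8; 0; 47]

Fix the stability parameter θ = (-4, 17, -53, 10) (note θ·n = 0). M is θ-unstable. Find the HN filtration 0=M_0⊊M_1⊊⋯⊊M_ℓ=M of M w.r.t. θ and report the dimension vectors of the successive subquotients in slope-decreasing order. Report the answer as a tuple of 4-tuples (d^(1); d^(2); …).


Barcode: M ≅ I[1,4], I[4,4]^3. HN layers by μ_θ (2 steps, strictly decreasing):
  μ^(1)=10; μ^(2)=-40/3

((0, 0, 0, 4); (1, 1, 1, 0))


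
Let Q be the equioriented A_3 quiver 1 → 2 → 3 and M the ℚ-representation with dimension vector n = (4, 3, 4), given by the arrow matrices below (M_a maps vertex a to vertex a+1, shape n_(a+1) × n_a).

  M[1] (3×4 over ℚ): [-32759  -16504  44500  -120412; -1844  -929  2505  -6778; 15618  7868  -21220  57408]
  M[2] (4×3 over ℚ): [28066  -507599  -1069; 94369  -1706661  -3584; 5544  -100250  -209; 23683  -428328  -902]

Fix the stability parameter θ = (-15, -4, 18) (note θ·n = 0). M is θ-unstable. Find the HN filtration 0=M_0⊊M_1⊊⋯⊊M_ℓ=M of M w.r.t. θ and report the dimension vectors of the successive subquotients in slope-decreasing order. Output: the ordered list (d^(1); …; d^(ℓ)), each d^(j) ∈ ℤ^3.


Interval decomposition of M: I[1,1]^2, I[1,3]^2, I[2,3], I[3,3].
HN type (ℓ=3): μ^(1)=18; μ^(2)=-4; μ^(3)=-15

((0, 0, 4); (0, 3, 0); (4, 0, 0))


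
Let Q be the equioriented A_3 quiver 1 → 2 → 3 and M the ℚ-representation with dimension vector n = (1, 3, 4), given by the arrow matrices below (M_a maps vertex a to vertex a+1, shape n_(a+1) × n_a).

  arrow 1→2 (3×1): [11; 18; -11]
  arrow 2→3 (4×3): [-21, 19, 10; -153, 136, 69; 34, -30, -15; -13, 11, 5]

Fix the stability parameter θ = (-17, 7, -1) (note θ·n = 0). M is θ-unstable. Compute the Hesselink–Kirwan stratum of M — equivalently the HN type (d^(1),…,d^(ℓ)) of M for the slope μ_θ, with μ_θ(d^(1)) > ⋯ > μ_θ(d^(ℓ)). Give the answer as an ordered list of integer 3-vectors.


Via rank(M_{q-1}∘⋯∘M_p): M ≅ I[1,3], I[2,3]^2, I[3,3].
μ_θ-semistable layers: μ^(1)=3; μ^(2)=-1; μ^(3)=-17

((0, 3, 3); (0, 0, 1); (1, 0, 0))


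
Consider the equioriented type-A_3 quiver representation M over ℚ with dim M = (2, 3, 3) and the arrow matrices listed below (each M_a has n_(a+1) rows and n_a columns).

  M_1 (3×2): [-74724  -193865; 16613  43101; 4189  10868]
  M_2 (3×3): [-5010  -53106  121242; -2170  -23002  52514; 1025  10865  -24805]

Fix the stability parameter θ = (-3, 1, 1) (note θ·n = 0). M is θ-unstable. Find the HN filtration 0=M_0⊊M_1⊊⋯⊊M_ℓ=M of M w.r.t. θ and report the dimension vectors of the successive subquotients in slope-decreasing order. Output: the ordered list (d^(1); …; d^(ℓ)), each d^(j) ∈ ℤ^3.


Via rank(M_{q-1}∘⋯∘M_p): M ≅ I[1,2]^2, I[2,3], I[3,3]^2.
μ_θ-semistable layers: μ^(1)=1; μ^(2)=-3

((0, 3, 3); (2, 0, 0))


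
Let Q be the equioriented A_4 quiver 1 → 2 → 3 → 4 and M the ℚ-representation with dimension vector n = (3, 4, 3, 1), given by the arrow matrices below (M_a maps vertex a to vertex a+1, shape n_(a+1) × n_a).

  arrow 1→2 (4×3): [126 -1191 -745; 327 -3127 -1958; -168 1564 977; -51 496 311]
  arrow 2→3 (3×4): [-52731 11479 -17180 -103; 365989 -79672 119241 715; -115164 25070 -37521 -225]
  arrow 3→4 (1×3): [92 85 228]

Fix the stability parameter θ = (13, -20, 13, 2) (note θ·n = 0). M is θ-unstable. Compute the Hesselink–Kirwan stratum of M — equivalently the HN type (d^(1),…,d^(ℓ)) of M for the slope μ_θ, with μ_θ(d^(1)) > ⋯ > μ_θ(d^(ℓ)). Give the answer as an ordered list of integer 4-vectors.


Barcode: M ≅ I[1,2], I[1,3], I[1,4], I[2,3]. HN layers by μ_θ (4 steps, strictly decreasing):
  μ^(1)=13; μ^(2)=15/2; μ^(3)=-7/2; μ^(4)=-20

((0, 0, 2, 0); (0, 0, 1, 1); (3, 3, 0, 0); (0, 1, 0, 0))


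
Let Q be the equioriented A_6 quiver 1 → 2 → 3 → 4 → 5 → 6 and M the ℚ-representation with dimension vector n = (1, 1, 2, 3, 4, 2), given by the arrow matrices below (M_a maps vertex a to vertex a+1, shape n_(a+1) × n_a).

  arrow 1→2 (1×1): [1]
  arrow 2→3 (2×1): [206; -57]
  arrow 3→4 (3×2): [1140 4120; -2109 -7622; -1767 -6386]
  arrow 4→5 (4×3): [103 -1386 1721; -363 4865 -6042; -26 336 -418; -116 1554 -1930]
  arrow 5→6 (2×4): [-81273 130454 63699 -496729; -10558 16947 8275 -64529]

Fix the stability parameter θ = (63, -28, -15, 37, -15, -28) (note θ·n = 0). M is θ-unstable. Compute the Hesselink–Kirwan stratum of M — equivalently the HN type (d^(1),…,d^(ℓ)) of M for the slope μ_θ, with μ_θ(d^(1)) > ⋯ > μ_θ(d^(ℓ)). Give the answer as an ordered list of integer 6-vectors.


Barcode: M ≅ I[1,3], I[3,6], I[4,4], I[4,6], I[5,5]^2. HN layers by μ_θ (4 steps, strictly decreasing):
  μ^(1)=37; μ^(2)=20/3; μ^(3)=-2; μ^(4)=-15

((0, 0, 0, 1, 0, 0); (1, 1, 1, 0, 0, 0); (0, 0, 0, 2, 2, 2); (0, 0, 1, 0, 2, 0))
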